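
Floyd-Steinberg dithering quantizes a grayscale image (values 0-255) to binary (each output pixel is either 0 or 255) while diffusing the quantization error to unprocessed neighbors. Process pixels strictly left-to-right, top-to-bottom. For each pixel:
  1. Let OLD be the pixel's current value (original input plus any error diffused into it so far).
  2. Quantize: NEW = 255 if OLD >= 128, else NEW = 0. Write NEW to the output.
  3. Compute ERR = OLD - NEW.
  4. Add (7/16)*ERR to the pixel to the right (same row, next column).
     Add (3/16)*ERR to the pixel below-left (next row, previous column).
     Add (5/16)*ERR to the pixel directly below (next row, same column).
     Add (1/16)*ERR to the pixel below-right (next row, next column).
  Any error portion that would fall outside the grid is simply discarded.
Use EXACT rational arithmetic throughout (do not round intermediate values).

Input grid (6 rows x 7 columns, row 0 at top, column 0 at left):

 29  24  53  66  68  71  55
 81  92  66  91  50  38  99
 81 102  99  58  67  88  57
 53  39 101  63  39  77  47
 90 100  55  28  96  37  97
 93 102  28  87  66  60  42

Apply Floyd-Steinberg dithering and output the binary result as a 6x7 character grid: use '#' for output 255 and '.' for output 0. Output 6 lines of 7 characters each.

Answer: .......
.#.#.#.
.#.....
..#..#.
.#..#..
.......

Derivation:
(0,0): OLD=29 → NEW=0, ERR=29
(0,1): OLD=587/16 → NEW=0, ERR=587/16
(0,2): OLD=17677/256 → NEW=0, ERR=17677/256
(0,3): OLD=394075/4096 → NEW=0, ERR=394075/4096
(0,4): OLD=7214973/65536 → NEW=0, ERR=7214973/65536
(0,5): OLD=124953707/1048576 → NEW=0, ERR=124953707/1048576
(0,6): OLD=1797422829/16777216 → NEW=0, ERR=1797422829/16777216
(1,0): OLD=24817/256 → NEW=0, ERR=24817/256
(1,1): OLD=328983/2048 → NEW=255, ERR=-193257/2048
(1,2): OLD=4366435/65536 → NEW=0, ERR=4366435/65536
(1,3): OLD=45920423/262144 → NEW=255, ERR=-20926297/262144
(1,4): OLD=1305866645/16777216 → NEW=0, ERR=1305866645/16777216
(1,5): OLD=18288605989/134217728 → NEW=255, ERR=-15936914651/134217728
(1,6): OLD=188933466251/2147483648 → NEW=0, ERR=188933466251/2147483648
(2,0): OLD=3067117/32768 → NEW=0, ERR=3067117/32768
(2,1): OLD=138425727/1048576 → NEW=255, ERR=-128961153/1048576
(2,2): OLD=757467965/16777216 → NEW=0, ERR=757467965/16777216
(2,3): OLD=9605262229/134217728 → NEW=0, ERR=9605262229/134217728
(2,4): OLD=102413948901/1073741824 → NEW=0, ERR=102413948901/1073741824
(2,5): OLD=3916450418231/34359738368 → NEW=0, ERR=3916450418231/34359738368
(2,6): OLD=69786061468657/549755813888 → NEW=0, ERR=69786061468657/549755813888
(3,0): OLD=993047709/16777216 → NEW=0, ERR=993047709/16777216
(3,1): OLD=5473096153/134217728 → NEW=0, ERR=5473096153/134217728
(3,2): OLD=148907499611/1073741824 → NEW=255, ERR=-124896665509/1073741824
(3,3): OLD=236996346413/4294967296 → NEW=0, ERR=236996346413/4294967296
(3,4): OLD=65306802350237/549755813888 → NEW=0, ERR=65306802350237/549755813888
(3,5): OLD=854778469431719/4398046511104 → NEW=255, ERR=-266723390899801/4398046511104
(3,6): OLD=4733015352331449/70368744177664 → NEW=0, ERR=4733015352331449/70368744177664
(4,0): OLD=249414725139/2147483648 → NEW=0, ERR=249414725139/2147483648
(4,1): OLD=4997454718711/34359738368 → NEW=255, ERR=-3764278565129/34359738368
(4,2): OLD=-9007821744423/549755813888 → NEW=0, ERR=-9007821744423/549755813888
(4,3): OLD=233443414212643/4398046511104 → NEW=0, ERR=233443414212643/4398046511104
(4,4): OLD=5222144760290617/35184372088832 → NEW=255, ERR=-3749870122361543/35184372088832
(4,5): OLD=-9619439674043911/1125899906842624 → NEW=0, ERR=-9619439674043911/1125899906842624
(4,6): OLD=1990420617817611935/18014398509481984 → NEW=0, ERR=1990420617817611935/18014398509481984
(5,0): OLD=59787633007317/549755813888 → NEW=0, ERR=59787633007317/549755813888
(5,1): OLD=525699669254215/4398046511104 → NEW=0, ERR=525699669254215/4398046511104
(5,2): OLD=2754206119139297/35184372088832 → NEW=0, ERR=2754206119139297/35184372088832
(5,3): OLD=32883857195703621/281474976710656 → NEW=0, ERR=32883857195703621/281474976710656
(5,4): OLD=1540622278543970327/18014398509481984 → NEW=0, ERR=1540622278543970327/18014398509481984
(5,5): OLD=15679975847895354919/144115188075855872 → NEW=0, ERR=15679975847895354919/144115188075855872
(5,6): OLD=284990773756669487209/2305843009213693952 → NEW=0, ERR=284990773756669487209/2305843009213693952
Row 0: .......
Row 1: .#.#.#.
Row 2: .#.....
Row 3: ..#..#.
Row 4: .#..#..
Row 5: .......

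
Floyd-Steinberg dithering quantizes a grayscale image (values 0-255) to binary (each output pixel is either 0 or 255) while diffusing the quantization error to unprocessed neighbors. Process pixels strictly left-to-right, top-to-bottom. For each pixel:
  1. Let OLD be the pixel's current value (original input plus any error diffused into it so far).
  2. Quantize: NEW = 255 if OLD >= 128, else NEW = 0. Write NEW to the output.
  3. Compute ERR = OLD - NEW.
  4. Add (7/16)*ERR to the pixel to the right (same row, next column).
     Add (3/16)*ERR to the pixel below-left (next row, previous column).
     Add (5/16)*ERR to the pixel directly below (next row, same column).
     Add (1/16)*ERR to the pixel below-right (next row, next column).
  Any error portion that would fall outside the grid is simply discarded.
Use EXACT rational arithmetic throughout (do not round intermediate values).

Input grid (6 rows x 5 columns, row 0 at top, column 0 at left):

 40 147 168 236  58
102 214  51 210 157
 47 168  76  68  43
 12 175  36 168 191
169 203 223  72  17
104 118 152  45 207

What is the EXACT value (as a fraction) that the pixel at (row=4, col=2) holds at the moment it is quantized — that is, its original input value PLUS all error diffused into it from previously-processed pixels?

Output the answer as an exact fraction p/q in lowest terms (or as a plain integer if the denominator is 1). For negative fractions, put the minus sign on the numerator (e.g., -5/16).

Answer: 22400366836221/137438953472

Derivation:
(0,0): OLD=40 → NEW=0, ERR=40
(0,1): OLD=329/2 → NEW=255, ERR=-181/2
(0,2): OLD=4109/32 → NEW=255, ERR=-4051/32
(0,3): OLD=92475/512 → NEW=255, ERR=-38085/512
(0,4): OLD=208541/8192 → NEW=0, ERR=208541/8192
(1,0): OLD=3121/32 → NEW=0, ERR=3121/32
(1,1): OLD=53031/256 → NEW=255, ERR=-12249/256
(1,2): OLD=-238365/8192 → NEW=0, ERR=-238365/8192
(1,3): OLD=5599583/32768 → NEW=255, ERR=-2756257/32768
(1,4): OLD=64752797/524288 → NEW=0, ERR=64752797/524288
(2,0): OLD=280605/4096 → NEW=0, ERR=280605/4096
(2,1): OLD=24072607/131072 → NEW=255, ERR=-9350753/131072
(2,2): OLD=35512509/2097152 → NEW=0, ERR=35512509/2097152
(2,3): OLD=2364298823/33554432 → NEW=0, ERR=2364298823/33554432
(2,4): OLD=57534028849/536870912 → NEW=0, ERR=57534028849/536870912
(3,0): OLD=42010365/2097152 → NEW=0, ERR=42010365/2097152
(3,1): OLD=2834122601/16777216 → NEW=255, ERR=-1444067479/16777216
(3,2): OLD=6650512547/536870912 → NEW=0, ERR=6650512547/536870912
(3,3): OLD=232562474247/1073741824 → NEW=255, ERR=-41241690873/1073741824
(3,4): OLD=3643661028859/17179869184 → NEW=255, ERR=-737205613061/17179869184
(4,0): OLD=42713804227/268435456 → NEW=255, ERR=-25737237053/268435456
(4,1): OLD=1183090797875/8589934592 → NEW=255, ERR=-1007342523085/8589934592
(4,2): OLD=22400366836221/137438953472 → NEW=255, ERR=-12646566299139/137438953472
Target (4,2): original=223, with diffused error = 22400366836221/137438953472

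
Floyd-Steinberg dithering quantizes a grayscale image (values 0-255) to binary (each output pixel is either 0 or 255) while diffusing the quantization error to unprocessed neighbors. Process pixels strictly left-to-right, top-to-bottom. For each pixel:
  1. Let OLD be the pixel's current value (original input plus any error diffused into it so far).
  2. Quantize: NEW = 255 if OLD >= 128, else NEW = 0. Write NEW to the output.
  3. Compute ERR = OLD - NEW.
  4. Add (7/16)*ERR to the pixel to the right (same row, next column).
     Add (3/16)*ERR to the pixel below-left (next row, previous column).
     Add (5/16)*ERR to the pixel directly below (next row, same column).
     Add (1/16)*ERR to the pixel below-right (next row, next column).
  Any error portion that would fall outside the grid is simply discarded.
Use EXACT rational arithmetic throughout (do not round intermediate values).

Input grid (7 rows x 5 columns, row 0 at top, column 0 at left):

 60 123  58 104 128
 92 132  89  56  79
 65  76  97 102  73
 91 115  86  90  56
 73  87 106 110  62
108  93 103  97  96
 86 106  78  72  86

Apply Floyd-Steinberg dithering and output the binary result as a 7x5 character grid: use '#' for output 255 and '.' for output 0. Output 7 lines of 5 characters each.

Answer: .#..#
.#...
..#.#
#..#.
.#...
..##.
#...#

Derivation:
(0,0): OLD=60 → NEW=0, ERR=60
(0,1): OLD=597/4 → NEW=255, ERR=-423/4
(0,2): OLD=751/64 → NEW=0, ERR=751/64
(0,3): OLD=111753/1024 → NEW=0, ERR=111753/1024
(0,4): OLD=2879423/16384 → NEW=255, ERR=-1298497/16384
(1,0): OLD=5819/64 → NEW=0, ERR=5819/64
(1,1): OLD=74077/512 → NEW=255, ERR=-56483/512
(1,2): OLD=954465/16384 → NEW=0, ERR=954465/16384
(1,3): OLD=6649581/65536 → NEW=0, ERR=6649581/65536
(1,4): OLD=110566823/1048576 → NEW=0, ERR=110566823/1048576
(2,0): OLD=595791/8192 → NEW=0, ERR=595791/8192
(2,1): OLD=23579797/262144 → NEW=0, ERR=23579797/262144
(2,2): OLD=699138943/4194304 → NEW=255, ERR=-370408577/4194304
(2,3): OLD=7951254925/67108864 → NEW=0, ERR=7951254925/67108864
(2,4): OLD=176232491931/1073741824 → NEW=255, ERR=-97571673189/1073741824
(3,0): OLD=547747615/4194304 → NEW=255, ERR=-521799905/4194304
(3,1): OLD=2572561523/33554432 → NEW=0, ERR=2572561523/33554432
(3,2): OLD=128615164833/1073741824 → NEW=0, ERR=128615164833/1073741824
(3,3): OLD=336881894889/2147483648 → NEW=255, ERR=-210726435351/2147483648
(3,4): OLD=-272216273139/34359738368 → NEW=0, ERR=-272216273139/34359738368
(4,0): OLD=26037264945/536870912 → NEW=0, ERR=26037264945/536870912
(4,1): OLD=2523044890737/17179869184 → NEW=255, ERR=-1857821751183/17179869184
(4,2): OLD=22681236115775/274877906944 → NEW=0, ERR=22681236115775/274877906944
(4,3): OLD=534081142049137/4398046511104 → NEW=0, ERR=534081142049137/4398046511104
(4,4): OLD=7495643978951319/70368744177664 → NEW=0, ERR=7495643978951319/70368744177664
(5,0): OLD=28279311087603/274877906944 → NEW=0, ERR=28279311087603/274877906944
(5,1): OLD=269861275525209/2199023255552 → NEW=0, ERR=269861275525209/2199023255552
(5,2): OLD=13967178454758881/70368744177664 → NEW=255, ERR=-3976851310545439/70368744177664
(5,3): OLD=38098537884084943/281474976710656 → NEW=255, ERR=-33677581177132337/281474976710656
(5,4): OLD=380696568657812405/4503599627370496 → NEW=0, ERR=380696568657812405/4503599627370496
(6,0): OLD=4966612269719299/35184372088832 → NEW=255, ERR=-4005402612932861/35184372088832
(6,1): OLD=101756507335081581/1125899906842624 → NEW=0, ERR=101756507335081581/1125899906842624
(6,2): OLD=1533308529184849663/18014398509481984 → NEW=0, ERR=1533308529184849663/18014398509481984
(6,3): OLD=24259205698928961845/288230376151711744 → NEW=0, ERR=24259205698928961845/288230376151711744
(6,4): OLD=653756496322374549171/4611686018427387904 → NEW=255, ERR=-522223438376609366349/4611686018427387904
Row 0: .#..#
Row 1: .#...
Row 2: ..#.#
Row 3: #..#.
Row 4: .#...
Row 5: ..##.
Row 6: #...#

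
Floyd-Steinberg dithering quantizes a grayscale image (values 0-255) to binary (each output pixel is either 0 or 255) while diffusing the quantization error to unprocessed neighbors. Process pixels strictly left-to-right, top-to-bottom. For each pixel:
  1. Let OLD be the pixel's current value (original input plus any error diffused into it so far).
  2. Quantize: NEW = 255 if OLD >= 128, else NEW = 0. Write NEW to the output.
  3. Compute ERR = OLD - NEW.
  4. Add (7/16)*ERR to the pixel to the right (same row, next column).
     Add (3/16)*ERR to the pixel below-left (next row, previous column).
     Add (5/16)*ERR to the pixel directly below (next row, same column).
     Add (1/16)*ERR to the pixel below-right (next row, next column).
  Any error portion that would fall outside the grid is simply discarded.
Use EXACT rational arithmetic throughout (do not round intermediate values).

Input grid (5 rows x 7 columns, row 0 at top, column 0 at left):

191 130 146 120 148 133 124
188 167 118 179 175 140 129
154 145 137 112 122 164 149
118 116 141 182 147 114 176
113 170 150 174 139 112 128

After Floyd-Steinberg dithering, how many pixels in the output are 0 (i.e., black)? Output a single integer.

Answer: 15

Derivation:
(0,0): OLD=191 → NEW=255, ERR=-64
(0,1): OLD=102 → NEW=0, ERR=102
(0,2): OLD=1525/8 → NEW=255, ERR=-515/8
(0,3): OLD=11755/128 → NEW=0, ERR=11755/128
(0,4): OLD=385389/2048 → NEW=255, ERR=-136851/2048
(0,5): OLD=3400187/32768 → NEW=0, ERR=3400187/32768
(0,6): OLD=88813021/524288 → NEW=255, ERR=-44880419/524288
(1,0): OLD=1497/8 → NEW=255, ERR=-543/8
(1,1): OLD=9799/64 → NEW=255, ERR=-6521/64
(1,2): OLD=157491/2048 → NEW=0, ERR=157491/2048
(1,3): OLD=1841479/8192 → NEW=255, ERR=-247481/8192
(1,4): OLD=87082693/524288 → NEW=255, ERR=-46610747/524288
(1,5): OLD=475234869/4194304 → NEW=0, ERR=475234869/4194304
(1,6): OLD=10623694715/67108864 → NEW=255, ERR=-6489065605/67108864
(2,0): OLD=116413/1024 → NEW=0, ERR=116413/1024
(2,1): OLD=5671247/32768 → NEW=255, ERR=-2684593/32768
(2,2): OLD=59326061/524288 → NEW=0, ERR=59326061/524288
(2,3): OLD=588049029/4194304 → NEW=255, ERR=-481498491/4194304
(2,4): OLD=2125678213/33554432 → NEW=0, ERR=2125678213/33554432
(2,5): OLD=218438571207/1073741824 → NEW=255, ERR=-55365593913/1073741824
(2,6): OLD=1774776229089/17179869184 → NEW=0, ERR=1774776229089/17179869184
(3,0): OLD=72438285/524288 → NEW=255, ERR=-61255155/524288
(3,1): OLD=283553321/4194304 → NEW=0, ERR=283553321/4194304
(3,2): OLD=6016071067/33554432 → NEW=255, ERR=-2540309093/33554432
(3,3): OLD=17710576309/134217728 → NEW=255, ERR=-16514944331/134217728
(3,4): OLD=1651352006157/17179869184 → NEW=0, ERR=1651352006157/17179869184
(3,5): OLD=22439486926999/137438953472 → NEW=255, ERR=-12607446208361/137438953472
(3,6): OLD=362680222661321/2199023255552 → NEW=255, ERR=-198070707504439/2199023255552
(4,0): OLD=5983755395/67108864 → NEW=0, ERR=5983755395/67108864
(4,1): OLD=224024149127/1073741824 → NEW=255, ERR=-49780015993/1073741824
(4,2): OLD=1498301797001/17179869184 → NEW=0, ERR=1498301797001/17179869184
(4,3): OLD=25700360889139/137438953472 → NEW=255, ERR=-9346572246221/137438953472
(4,4): OLD=125779332712217/1099511627776 → NEW=0, ERR=125779332712217/1099511627776
(4,5): OLD=4310125569526121/35184372088832 → NEW=0, ERR=4310125569526121/35184372088832
(4,6): OLD=83155310194915247/562949953421312 → NEW=255, ERR=-60396927927519313/562949953421312
Output grid:
  Row 0: #.#.#.#  (3 black, running=3)
  Row 1: ##.##.#  (2 black, running=5)
  Row 2: .#.#.#.  (4 black, running=9)
  Row 3: #.##.##  (2 black, running=11)
  Row 4: .#.#..#  (4 black, running=15)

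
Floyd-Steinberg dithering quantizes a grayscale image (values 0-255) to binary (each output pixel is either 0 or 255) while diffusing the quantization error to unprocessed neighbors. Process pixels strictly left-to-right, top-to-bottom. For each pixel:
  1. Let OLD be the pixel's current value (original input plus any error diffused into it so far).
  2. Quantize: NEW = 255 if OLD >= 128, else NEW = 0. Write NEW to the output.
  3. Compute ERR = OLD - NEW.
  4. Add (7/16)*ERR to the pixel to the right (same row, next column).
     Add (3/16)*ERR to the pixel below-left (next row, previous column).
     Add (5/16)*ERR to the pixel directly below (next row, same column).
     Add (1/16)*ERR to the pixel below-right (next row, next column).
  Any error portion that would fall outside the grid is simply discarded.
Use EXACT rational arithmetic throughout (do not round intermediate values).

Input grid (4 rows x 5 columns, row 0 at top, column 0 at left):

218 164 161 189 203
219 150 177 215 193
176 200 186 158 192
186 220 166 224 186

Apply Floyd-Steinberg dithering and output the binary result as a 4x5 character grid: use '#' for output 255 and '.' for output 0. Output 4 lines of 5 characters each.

(0,0): OLD=218 → NEW=255, ERR=-37
(0,1): OLD=2365/16 → NEW=255, ERR=-1715/16
(0,2): OLD=29211/256 → NEW=0, ERR=29211/256
(0,3): OLD=978621/4096 → NEW=255, ERR=-65859/4096
(0,4): OLD=12842795/65536 → NEW=255, ERR=-3868885/65536
(1,0): OLD=47959/256 → NEW=255, ERR=-17321/256
(1,1): OLD=217057/2048 → NEW=0, ERR=217057/2048
(1,2): OLD=16338933/65536 → NEW=255, ERR=-372747/65536
(1,3): OLD=53359313/262144 → NEW=255, ERR=-13487407/262144
(1,4): OLD=633496147/4194304 → NEW=255, ERR=-436051373/4194304
(2,0): OLD=5725499/32768 → NEW=255, ERR=-2630341/32768
(2,1): OLD=202067129/1048576 → NEW=255, ERR=-65319751/1048576
(2,2): OLD=2582788459/16777216 → NEW=255, ERR=-1695401621/16777216
(2,3): OLD=20900980753/268435456 → NEW=0, ERR=20900980753/268435456
(2,4): OLD=817593041975/4294967296 → NEW=255, ERR=-277623618505/4294967296
(3,0): OLD=2503748363/16777216 → NEW=255, ERR=-1774441717/16777216
(3,1): OLD=17488094383/134217728 → NEW=255, ERR=-16737426257/134217728
(3,2): OLD=388989559861/4294967296 → NEW=0, ERR=388989559861/4294967296
(3,3): OLD=2315159312205/8589934592 → NEW=255, ERR=124725991245/8589934592
(3,4): OLD=24329322483553/137438953472 → NEW=255, ERR=-10717610651807/137438953472
Row 0: ##.##
Row 1: #.###
Row 2: ###.#
Row 3: ##.##

Answer: ##.##
#.###
###.#
##.##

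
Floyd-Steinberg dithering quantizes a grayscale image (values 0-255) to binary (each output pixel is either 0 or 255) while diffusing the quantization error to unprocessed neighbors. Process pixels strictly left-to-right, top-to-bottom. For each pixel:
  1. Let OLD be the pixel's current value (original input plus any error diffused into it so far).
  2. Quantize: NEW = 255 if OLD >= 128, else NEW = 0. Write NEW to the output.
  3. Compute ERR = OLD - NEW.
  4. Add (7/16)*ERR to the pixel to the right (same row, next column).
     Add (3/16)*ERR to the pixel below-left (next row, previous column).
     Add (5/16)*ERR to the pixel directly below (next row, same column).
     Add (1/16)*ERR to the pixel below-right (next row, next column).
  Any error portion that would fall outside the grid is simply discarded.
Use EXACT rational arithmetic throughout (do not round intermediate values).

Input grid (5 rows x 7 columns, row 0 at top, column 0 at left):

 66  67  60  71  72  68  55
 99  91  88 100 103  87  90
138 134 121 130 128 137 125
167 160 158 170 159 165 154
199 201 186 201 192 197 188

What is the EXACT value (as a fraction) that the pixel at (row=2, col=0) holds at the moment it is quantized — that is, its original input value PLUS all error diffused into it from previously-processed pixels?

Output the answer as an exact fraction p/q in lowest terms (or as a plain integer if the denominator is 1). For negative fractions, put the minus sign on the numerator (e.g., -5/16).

Answer: 1945113/16384

Derivation:
(0,0): OLD=66 → NEW=0, ERR=66
(0,1): OLD=767/8 → NEW=0, ERR=767/8
(0,2): OLD=13049/128 → NEW=0, ERR=13049/128
(0,3): OLD=236751/2048 → NEW=0, ERR=236751/2048
(0,4): OLD=4016553/32768 → NEW=0, ERR=4016553/32768
(0,5): OLD=63767455/524288 → NEW=0, ERR=63767455/524288
(0,6): OLD=907745625/8388608 → NEW=0, ERR=907745625/8388608
(1,0): OLD=17613/128 → NEW=255, ERR=-15027/128
(1,1): OLD=95067/1024 → NEW=0, ERR=95067/1024
(1,2): OLD=6165047/32768 → NEW=255, ERR=-2190793/32768
(1,3): OLD=17855883/131072 → NEW=255, ERR=-15567477/131072
(1,4): OLD=1001372129/8388608 → NEW=0, ERR=1001372129/8388608
(1,5): OLD=13769709041/67108864 → NEW=255, ERR=-3343051279/67108864
(1,6): OLD=117707464447/1073741824 → NEW=0, ERR=117707464447/1073741824
(2,0): OLD=1945113/16384 → NEW=0, ERR=1945113/16384
Target (2,0): original=138, with diffused error = 1945113/16384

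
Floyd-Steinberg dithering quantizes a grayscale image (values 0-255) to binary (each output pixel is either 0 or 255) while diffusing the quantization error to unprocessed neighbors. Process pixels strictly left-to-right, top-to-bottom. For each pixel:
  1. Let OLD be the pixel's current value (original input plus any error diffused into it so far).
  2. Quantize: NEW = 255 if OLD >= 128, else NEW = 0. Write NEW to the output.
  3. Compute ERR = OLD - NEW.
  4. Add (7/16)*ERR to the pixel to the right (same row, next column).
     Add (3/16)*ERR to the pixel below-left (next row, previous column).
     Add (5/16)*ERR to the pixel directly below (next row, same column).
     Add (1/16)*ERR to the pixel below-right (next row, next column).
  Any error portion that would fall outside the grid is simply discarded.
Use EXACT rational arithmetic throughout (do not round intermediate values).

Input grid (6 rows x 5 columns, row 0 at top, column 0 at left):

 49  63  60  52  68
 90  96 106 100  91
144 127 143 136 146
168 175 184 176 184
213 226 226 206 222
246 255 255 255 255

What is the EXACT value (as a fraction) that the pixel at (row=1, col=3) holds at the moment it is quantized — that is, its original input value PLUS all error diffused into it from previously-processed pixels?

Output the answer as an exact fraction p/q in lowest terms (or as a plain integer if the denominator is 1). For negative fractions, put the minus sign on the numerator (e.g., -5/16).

(0,0): OLD=49 → NEW=0, ERR=49
(0,1): OLD=1351/16 → NEW=0, ERR=1351/16
(0,2): OLD=24817/256 → NEW=0, ERR=24817/256
(0,3): OLD=386711/4096 → NEW=0, ERR=386711/4096
(0,4): OLD=7163425/65536 → NEW=0, ERR=7163425/65536
(1,0): OLD=31013/256 → NEW=0, ERR=31013/256
(1,1): OLD=402691/2048 → NEW=255, ERR=-119549/2048
(1,2): OLD=8764479/65536 → NEW=255, ERR=-7947201/65536
(1,3): OLD=27001875/262144 → NEW=0, ERR=27001875/262144
Target (1,3): original=100, with diffused error = 27001875/262144

Answer: 27001875/262144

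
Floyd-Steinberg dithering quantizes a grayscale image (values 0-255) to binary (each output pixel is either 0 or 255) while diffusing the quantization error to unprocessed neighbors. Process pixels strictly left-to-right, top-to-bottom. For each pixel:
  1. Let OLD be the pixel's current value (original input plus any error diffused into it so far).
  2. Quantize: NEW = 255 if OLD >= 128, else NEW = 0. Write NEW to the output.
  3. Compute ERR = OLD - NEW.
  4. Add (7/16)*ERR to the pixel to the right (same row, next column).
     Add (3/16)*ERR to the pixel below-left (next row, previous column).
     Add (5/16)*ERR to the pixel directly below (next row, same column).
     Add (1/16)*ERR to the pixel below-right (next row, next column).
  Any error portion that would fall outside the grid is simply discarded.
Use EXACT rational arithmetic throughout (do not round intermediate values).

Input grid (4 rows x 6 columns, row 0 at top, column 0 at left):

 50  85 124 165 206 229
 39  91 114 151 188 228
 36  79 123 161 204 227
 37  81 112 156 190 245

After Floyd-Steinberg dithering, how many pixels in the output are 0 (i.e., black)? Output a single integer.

(0,0): OLD=50 → NEW=0, ERR=50
(0,1): OLD=855/8 → NEW=0, ERR=855/8
(0,2): OLD=21857/128 → NEW=255, ERR=-10783/128
(0,3): OLD=262439/2048 → NEW=255, ERR=-259801/2048
(0,4): OLD=4931601/32768 → NEW=255, ERR=-3424239/32768
(0,5): OLD=96092279/524288 → NEW=255, ERR=-37601161/524288
(1,0): OLD=9557/128 → NEW=0, ERR=9557/128
(1,1): OLD=147859/1024 → NEW=255, ERR=-113261/1024
(1,2): OLD=726735/32768 → NEW=0, ERR=726735/32768
(1,3): OLD=12609347/131072 → NEW=0, ERR=12609347/131072
(1,4): OLD=1476868361/8388608 → NEW=255, ERR=-662226679/8388608
(1,5): OLD=22081357167/134217728 → NEW=255, ERR=-12144163473/134217728
(2,0): OLD=632321/16384 → NEW=0, ERR=632321/16384
(2,1): OLD=36776283/524288 → NEW=0, ERR=36776283/524288
(2,2): OLD=1440694097/8388608 → NEW=255, ERR=-698400943/8388608
(2,3): OLD=9477301385/67108864 → NEW=255, ERR=-7635458935/67108864
(2,4): OLD=254691585691/2147483648 → NEW=0, ERR=254691585691/2147483648
(2,5): OLD=8441438601709/34359738368 → NEW=255, ERR=-320294682131/34359738368
(3,0): OLD=521878705/8388608 → NEW=0, ERR=521878705/8388608
(3,1): OLD=7847717533/67108864 → NEW=0, ERR=7847717533/67108864
(3,2): OLD=64529028359/536870912 → NEW=0, ERR=64529028359/536870912
(3,3): OLD=6530542665525/34359738368 → NEW=255, ERR=-2231190618315/34359738368
(3,4): OLD=52170179072341/274877906944 → NEW=255, ERR=-17923687198379/274877906944
(3,5): OLD=971844320515035/4398046511104 → NEW=255, ERR=-149657539816485/4398046511104
Output grid:
  Row 0: ..####  (2 black, running=2)
  Row 1: .#..##  (3 black, running=5)
  Row 2: ..##.#  (3 black, running=8)
  Row 3: ...###  (3 black, running=11)

Answer: 11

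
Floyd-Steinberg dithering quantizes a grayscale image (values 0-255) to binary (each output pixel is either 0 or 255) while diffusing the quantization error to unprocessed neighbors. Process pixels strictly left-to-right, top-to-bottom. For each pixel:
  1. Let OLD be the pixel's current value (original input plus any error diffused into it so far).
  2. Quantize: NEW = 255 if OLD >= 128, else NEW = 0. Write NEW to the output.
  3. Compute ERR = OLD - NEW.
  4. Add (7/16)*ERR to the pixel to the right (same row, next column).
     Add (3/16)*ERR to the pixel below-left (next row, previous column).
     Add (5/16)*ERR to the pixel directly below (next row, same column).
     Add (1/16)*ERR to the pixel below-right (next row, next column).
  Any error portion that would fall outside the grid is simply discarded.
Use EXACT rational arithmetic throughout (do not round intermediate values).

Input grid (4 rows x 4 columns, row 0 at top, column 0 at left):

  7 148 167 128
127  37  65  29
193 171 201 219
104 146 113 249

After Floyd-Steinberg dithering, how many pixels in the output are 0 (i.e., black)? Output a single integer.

(0,0): OLD=7 → NEW=0, ERR=7
(0,1): OLD=2417/16 → NEW=255, ERR=-1663/16
(0,2): OLD=31111/256 → NEW=0, ERR=31111/256
(0,3): OLD=742065/4096 → NEW=255, ERR=-302415/4096
(1,0): OLD=28083/256 → NEW=0, ERR=28083/256
(1,1): OLD=155109/2048 → NEW=0, ERR=155109/2048
(1,2): OLD=7587273/65536 → NEW=0, ERR=7587273/65536
(1,3): OLD=67290831/1048576 → NEW=0, ERR=67290831/1048576
(2,0): OLD=7912871/32768 → NEW=255, ERR=-442969/32768
(2,1): OLD=227873437/1048576 → NEW=255, ERR=-39513443/1048576
(2,2): OLD=497987057/2097152 → NEW=255, ERR=-36786703/2097152
(2,3): OLD=8006614733/33554432 → NEW=255, ERR=-549765427/33554432
(3,0): OLD=1555415095/16777216 → NEW=0, ERR=1555415095/16777216
(3,1): OLD=45808725801/268435456 → NEW=255, ERR=-22642315479/268435456
(3,2): OLD=279981794519/4294967296 → NEW=0, ERR=279981794519/4294967296
(3,3): OLD=18643833227873/68719476736 → NEW=255, ERR=1120366660193/68719476736
Output grid:
  Row 0: .#.#  (2 black, running=2)
  Row 1: ....  (4 black, running=6)
  Row 2: ####  (0 black, running=6)
  Row 3: .#.#  (2 black, running=8)

Answer: 8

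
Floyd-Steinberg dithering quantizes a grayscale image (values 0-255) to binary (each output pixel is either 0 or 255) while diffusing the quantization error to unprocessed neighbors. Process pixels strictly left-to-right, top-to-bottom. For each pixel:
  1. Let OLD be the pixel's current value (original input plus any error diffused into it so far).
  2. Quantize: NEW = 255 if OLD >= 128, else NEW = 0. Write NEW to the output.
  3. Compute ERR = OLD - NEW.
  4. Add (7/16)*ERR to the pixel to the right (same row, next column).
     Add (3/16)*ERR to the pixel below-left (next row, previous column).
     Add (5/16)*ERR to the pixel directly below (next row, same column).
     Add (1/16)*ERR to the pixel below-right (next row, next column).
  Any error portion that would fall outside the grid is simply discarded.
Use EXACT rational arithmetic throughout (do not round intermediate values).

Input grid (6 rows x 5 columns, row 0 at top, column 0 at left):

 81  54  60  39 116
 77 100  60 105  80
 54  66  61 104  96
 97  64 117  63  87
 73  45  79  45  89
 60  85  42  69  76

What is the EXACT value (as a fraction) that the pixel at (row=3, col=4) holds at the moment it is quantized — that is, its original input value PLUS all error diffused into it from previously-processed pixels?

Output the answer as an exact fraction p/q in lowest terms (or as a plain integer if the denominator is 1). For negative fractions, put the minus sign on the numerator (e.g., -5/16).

Answer: 12666157434355/137438953472

Derivation:
(0,0): OLD=81 → NEW=0, ERR=81
(0,1): OLD=1431/16 → NEW=0, ERR=1431/16
(0,2): OLD=25377/256 → NEW=0, ERR=25377/256
(0,3): OLD=337383/4096 → NEW=0, ERR=337383/4096
(0,4): OLD=9963857/65536 → NEW=255, ERR=-6747823/65536
(1,0): OLD=30485/256 → NEW=0, ERR=30485/256
(1,1): OLD=417171/2048 → NEW=255, ERR=-105069/2048
(1,2): OLD=5869839/65536 → NEW=0, ERR=5869839/65536
(1,3): OLD=41108259/262144 → NEW=255, ERR=-25738461/262144
(1,4): OLD=42011145/4194304 → NEW=0, ERR=42011145/4194304
(2,0): OLD=2673665/32768 → NEW=0, ERR=2673665/32768
(2,1): OLD=115239963/1048576 → NEW=0, ERR=115239963/1048576
(2,2): OLD=1937020177/16777216 → NEW=0, ERR=1937020177/16777216
(2,3): OLD=35246933667/268435456 → NEW=255, ERR=-33204107613/268435456
(2,4): OLD=166975489461/4294967296 → NEW=0, ERR=166975489461/4294967296
(3,0): OLD=2400896241/16777216 → NEW=255, ERR=-1877293839/16777216
(3,1): OLD=10218993181/134217728 → NEW=0, ERR=10218993181/134217728
(3,2): OLD=730427800015/4294967296 → NEW=255, ERR=-364788860465/4294967296
(3,3): OLD=14535004471/8589934592 → NEW=0, ERR=14535004471/8589934592
(3,4): OLD=12666157434355/137438953472 → NEW=0, ERR=12666157434355/137438953472
Target (3,4): original=87, with diffused error = 12666157434355/137438953472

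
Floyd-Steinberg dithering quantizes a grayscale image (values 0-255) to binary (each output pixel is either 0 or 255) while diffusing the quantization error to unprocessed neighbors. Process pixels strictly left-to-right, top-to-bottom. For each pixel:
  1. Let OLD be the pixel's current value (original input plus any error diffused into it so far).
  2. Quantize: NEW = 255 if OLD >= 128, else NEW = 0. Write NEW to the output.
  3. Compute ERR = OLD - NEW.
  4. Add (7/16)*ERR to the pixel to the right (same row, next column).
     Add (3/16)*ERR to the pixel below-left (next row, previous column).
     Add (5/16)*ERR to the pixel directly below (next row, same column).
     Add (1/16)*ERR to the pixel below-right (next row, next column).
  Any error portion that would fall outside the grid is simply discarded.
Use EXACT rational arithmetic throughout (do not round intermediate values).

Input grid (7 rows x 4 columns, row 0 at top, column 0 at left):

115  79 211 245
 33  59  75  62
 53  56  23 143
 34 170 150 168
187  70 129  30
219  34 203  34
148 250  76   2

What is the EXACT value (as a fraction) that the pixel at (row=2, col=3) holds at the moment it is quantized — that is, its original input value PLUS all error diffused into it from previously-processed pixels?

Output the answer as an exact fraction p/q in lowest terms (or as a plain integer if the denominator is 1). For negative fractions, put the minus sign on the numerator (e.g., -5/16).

Answer: 6845658273/33554432

Derivation:
(0,0): OLD=115 → NEW=0, ERR=115
(0,1): OLD=2069/16 → NEW=255, ERR=-2011/16
(0,2): OLD=39939/256 → NEW=255, ERR=-25341/256
(0,3): OLD=826133/4096 → NEW=255, ERR=-218347/4096
(1,0): OLD=11615/256 → NEW=0, ERR=11615/256
(1,1): OLD=57753/2048 → NEW=0, ERR=57753/2048
(1,2): OLD=2526605/65536 → NEW=0, ERR=2526605/65536
(1,3): OLD=58742891/1048576 → NEW=0, ERR=58742891/1048576
(2,0): OLD=2374563/32768 → NEW=0, ERR=2374563/32768
(2,1): OLD=111757873/1048576 → NEW=0, ERR=111757873/1048576
(2,2): OLD=197013461/2097152 → NEW=0, ERR=197013461/2097152
(2,3): OLD=6845658273/33554432 → NEW=255, ERR=-1710721887/33554432
Target (2,3): original=143, with diffused error = 6845658273/33554432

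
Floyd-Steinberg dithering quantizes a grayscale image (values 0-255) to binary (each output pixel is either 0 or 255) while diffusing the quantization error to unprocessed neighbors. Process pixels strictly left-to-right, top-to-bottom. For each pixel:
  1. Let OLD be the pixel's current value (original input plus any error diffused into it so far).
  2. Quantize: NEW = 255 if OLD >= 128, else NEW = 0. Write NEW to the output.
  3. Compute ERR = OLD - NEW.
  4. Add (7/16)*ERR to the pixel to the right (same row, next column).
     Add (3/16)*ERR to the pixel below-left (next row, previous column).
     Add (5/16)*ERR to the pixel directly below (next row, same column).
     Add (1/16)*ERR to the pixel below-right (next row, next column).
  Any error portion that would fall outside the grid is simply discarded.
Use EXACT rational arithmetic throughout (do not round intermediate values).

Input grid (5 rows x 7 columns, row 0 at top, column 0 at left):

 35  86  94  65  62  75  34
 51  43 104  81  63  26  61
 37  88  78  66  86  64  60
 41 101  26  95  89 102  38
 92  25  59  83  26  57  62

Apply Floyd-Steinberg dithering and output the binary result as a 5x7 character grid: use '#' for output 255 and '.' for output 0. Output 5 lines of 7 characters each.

(0,0): OLD=35 → NEW=0, ERR=35
(0,1): OLD=1621/16 → NEW=0, ERR=1621/16
(0,2): OLD=35411/256 → NEW=255, ERR=-29869/256
(0,3): OLD=57157/4096 → NEW=0, ERR=57157/4096
(0,4): OLD=4463331/65536 → NEW=0, ERR=4463331/65536
(0,5): OLD=109886517/1048576 → NEW=0, ERR=109886517/1048576
(0,6): OLD=1339630963/16777216 → NEW=0, ERR=1339630963/16777216
(1,0): OLD=20719/256 → NEW=0, ERR=20719/256
(1,1): OLD=185097/2048 → NEW=0, ERR=185097/2048
(1,2): OLD=7604029/65536 → NEW=0, ERR=7604029/65536
(1,3): OLD=37119737/262144 → NEW=255, ERR=-29726983/262144
(1,4): OLD=925967307/16777216 → NEW=0, ERR=925967307/16777216
(1,5): OLD=13706759995/134217728 → NEW=0, ERR=13706759995/134217728
(1,6): OLD=294594535189/2147483648 → NEW=255, ERR=-253013795051/2147483648
(2,0): OLD=2596467/32768 → NEW=0, ERR=2596467/32768
(2,1): OLD=186356897/1048576 → NEW=255, ERR=-81029983/1048576
(2,2): OLD=1087781155/16777216 → NEW=0, ERR=1087781155/16777216
(2,3): OLD=10271553483/134217728 → NEW=0, ERR=10271553483/134217728
(2,4): OLD=159761612539/1073741824 → NEW=255, ERR=-114042552581/1073741824
(2,5): OLD=1058450749161/34359738368 → NEW=0, ERR=1058450749161/34359738368
(2,6): OLD=23662331032047/549755813888 → NEW=0, ERR=23662331032047/549755813888
(3,0): OLD=860210627/16777216 → NEW=0, ERR=860210627/16777216
(3,1): OLD=15621895687/134217728 → NEW=0, ERR=15621895687/134217728
(3,2): OLD=114570956741/1073741824 → NEW=0, ERR=114570956741/1073741824
(3,3): OLD=643109186291/4294967296 → NEW=255, ERR=-452107474189/4294967296
(3,4): OLD=11168310407619/549755813888 → NEW=0, ERR=11168310407619/549755813888
(3,5): OLD=536326463613049/4398046511104 → NEW=0, ERR=536326463613049/4398046511104
(3,6): OLD=7510272461217063/70368744177664 → NEW=0, ERR=7510272461217063/70368744177664
(4,0): OLD=278842607757/2147483648 → NEW=255, ERR=-268765722483/2147483648
(4,1): OLD=1024917757481/34359738368 → NEW=0, ERR=1024917757481/34359738368
(4,2): OLD=51089996315655/549755813888 → NEW=0, ERR=51089996315655/549755813888
(4,3): OLD=445261086323069/4398046511104 → NEW=0, ERR=445261086323069/4398046511104
(4,4): OLD=3269584353227559/35184372088832 → NEW=0, ERR=3269584353227559/35184372088832
(4,5): OLD=176816953840085735/1125899906842624 → NEW=255, ERR=-110287522404783385/1125899906842624
(4,6): OLD=1083001422336704897/18014398509481984 → NEW=0, ERR=1083001422336704897/18014398509481984
Row 0: ..#....
Row 1: ...#..#
Row 2: .#..#..
Row 3: ...#...
Row 4: #....#.

Answer: ..#....
...#..#
.#..#..
...#...
#....#.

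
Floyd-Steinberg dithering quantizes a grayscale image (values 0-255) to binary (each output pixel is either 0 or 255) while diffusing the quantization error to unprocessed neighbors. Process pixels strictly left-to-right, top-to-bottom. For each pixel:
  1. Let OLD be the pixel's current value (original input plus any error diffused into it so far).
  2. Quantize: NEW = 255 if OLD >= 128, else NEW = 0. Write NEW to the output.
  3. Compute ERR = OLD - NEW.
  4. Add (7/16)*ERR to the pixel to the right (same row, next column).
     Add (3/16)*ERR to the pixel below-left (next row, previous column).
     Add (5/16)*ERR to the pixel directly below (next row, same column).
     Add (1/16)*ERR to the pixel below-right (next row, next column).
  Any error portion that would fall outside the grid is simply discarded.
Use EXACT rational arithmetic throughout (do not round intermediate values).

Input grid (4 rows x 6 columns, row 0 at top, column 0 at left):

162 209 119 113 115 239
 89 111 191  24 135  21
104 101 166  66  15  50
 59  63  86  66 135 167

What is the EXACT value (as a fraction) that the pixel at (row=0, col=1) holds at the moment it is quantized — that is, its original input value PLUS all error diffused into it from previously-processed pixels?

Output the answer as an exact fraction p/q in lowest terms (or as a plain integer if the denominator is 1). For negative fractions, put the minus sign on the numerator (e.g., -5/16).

Answer: 2693/16

Derivation:
(0,0): OLD=162 → NEW=255, ERR=-93
(0,1): OLD=2693/16 → NEW=255, ERR=-1387/16
Target (0,1): original=209, with diffused error = 2693/16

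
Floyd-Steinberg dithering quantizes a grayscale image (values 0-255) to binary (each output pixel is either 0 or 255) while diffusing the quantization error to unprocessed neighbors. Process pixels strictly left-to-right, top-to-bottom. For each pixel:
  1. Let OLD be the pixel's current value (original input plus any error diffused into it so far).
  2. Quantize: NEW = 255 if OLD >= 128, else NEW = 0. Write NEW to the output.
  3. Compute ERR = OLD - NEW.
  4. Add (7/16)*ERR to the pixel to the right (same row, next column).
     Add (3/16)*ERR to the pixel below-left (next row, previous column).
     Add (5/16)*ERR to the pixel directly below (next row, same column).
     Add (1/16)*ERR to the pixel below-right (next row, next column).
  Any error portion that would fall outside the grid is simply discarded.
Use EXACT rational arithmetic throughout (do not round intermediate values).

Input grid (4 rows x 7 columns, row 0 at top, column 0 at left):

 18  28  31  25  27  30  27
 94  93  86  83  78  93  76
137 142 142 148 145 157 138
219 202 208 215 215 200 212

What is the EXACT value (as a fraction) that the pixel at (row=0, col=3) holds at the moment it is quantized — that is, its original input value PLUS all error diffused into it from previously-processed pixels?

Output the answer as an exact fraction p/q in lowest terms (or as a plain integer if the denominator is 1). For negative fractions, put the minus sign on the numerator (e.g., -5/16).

(0,0): OLD=18 → NEW=0, ERR=18
(0,1): OLD=287/8 → NEW=0, ERR=287/8
(0,2): OLD=5977/128 → NEW=0, ERR=5977/128
(0,3): OLD=93039/2048 → NEW=0, ERR=93039/2048
Target (0,3): original=25, with diffused error = 93039/2048

Answer: 93039/2048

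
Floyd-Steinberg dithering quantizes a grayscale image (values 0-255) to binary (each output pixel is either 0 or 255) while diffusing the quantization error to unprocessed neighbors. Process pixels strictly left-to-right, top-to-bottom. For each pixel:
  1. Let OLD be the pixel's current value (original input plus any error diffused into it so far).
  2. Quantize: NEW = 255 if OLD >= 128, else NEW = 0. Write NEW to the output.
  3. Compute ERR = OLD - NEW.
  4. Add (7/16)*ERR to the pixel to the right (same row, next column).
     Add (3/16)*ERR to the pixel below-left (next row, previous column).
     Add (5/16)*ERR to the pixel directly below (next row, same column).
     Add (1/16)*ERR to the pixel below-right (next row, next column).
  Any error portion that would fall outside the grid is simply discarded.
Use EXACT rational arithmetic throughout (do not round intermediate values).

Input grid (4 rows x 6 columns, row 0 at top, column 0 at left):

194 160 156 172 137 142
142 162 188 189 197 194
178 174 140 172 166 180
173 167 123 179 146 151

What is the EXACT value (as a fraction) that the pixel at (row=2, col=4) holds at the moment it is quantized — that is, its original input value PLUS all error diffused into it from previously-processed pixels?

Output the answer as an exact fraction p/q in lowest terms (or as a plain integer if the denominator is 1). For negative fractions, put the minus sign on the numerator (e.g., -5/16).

Answer: 660882578097/4294967296

Derivation:
(0,0): OLD=194 → NEW=255, ERR=-61
(0,1): OLD=2133/16 → NEW=255, ERR=-1947/16
(0,2): OLD=26307/256 → NEW=0, ERR=26307/256
(0,3): OLD=888661/4096 → NEW=255, ERR=-155819/4096
(0,4): OLD=7887699/65536 → NEW=0, ERR=7887699/65536
(0,5): OLD=204111685/1048576 → NEW=255, ERR=-63275195/1048576
(1,0): OLD=25631/256 → NEW=0, ERR=25631/256
(1,1): OLD=375257/2048 → NEW=255, ERR=-146983/2048
(1,2): OLD=11401677/65536 → NEW=255, ERR=-5310003/65536
(1,3): OLD=44735753/262144 → NEW=255, ERR=-22110967/262144
(1,4): OLD=3087305147/16777216 → NEW=255, ERR=-1190884933/16777216
(1,5): OLD=40697519277/268435456 → NEW=255, ERR=-27753522003/268435456
(2,0): OLD=6416995/32768 → NEW=255, ERR=-1938845/32768
(2,1): OLD=122422641/1048576 → NEW=0, ERR=122422641/1048576
(2,2): OLD=2440381587/16777216 → NEW=255, ERR=-1837808493/16777216
(2,3): OLD=10649356987/134217728 → NEW=0, ERR=10649356987/134217728
(2,4): OLD=660882578097/4294967296 → NEW=255, ERR=-434334082383/4294967296
Target (2,4): original=166, with diffused error = 660882578097/4294967296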